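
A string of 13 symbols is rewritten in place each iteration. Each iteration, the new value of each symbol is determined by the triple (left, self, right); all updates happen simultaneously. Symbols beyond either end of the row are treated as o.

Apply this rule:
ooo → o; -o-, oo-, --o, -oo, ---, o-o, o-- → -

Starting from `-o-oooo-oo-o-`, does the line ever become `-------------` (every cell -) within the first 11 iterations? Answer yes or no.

----oo-------
-------------
all cells are - at iteration 2

yes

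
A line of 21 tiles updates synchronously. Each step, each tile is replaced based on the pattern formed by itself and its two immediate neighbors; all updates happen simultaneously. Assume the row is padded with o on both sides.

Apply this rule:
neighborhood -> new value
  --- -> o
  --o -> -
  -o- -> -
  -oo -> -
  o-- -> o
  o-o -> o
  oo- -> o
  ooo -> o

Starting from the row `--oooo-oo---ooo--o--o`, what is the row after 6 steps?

oooooo--oooo-ooo--ooo

o--oooo-ooo--ooo--o--
oo--oooo-ooo--ooo--o-
ooo--oooo-ooo--ooo--o
oooo--oooo-ooo--ooo--
ooooo--oooo-ooo--ooo-
oooooo--oooo-ooo--ooo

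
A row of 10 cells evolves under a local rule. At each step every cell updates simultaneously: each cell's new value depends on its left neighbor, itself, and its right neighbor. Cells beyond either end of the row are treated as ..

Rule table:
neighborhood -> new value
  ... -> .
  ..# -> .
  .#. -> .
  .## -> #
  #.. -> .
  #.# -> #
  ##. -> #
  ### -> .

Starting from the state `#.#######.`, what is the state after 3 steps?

.##.....#.
.##.......
.##.......

.##.......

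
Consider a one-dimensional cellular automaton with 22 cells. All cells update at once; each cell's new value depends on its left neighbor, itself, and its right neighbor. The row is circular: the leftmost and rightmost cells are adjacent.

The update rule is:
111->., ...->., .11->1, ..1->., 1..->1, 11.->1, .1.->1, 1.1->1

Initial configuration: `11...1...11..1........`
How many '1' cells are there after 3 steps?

step 1: 111..11..111.11.......
step 2: 1.11.111.1.11111......
step 3: 111111.11111...11.....
count of 1: 13

13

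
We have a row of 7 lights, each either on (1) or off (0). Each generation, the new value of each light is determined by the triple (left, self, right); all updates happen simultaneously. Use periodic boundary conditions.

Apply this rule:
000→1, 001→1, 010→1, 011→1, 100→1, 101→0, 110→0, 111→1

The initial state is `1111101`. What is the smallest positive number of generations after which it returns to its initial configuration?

generation 1: 1111001
generation 2: 1110111
generation 3: 1100111
generation 4: 1011111
generation 5: 0011111
generation 6: 1111110
generation 7: 1111100
generation 8: 1111011
generation 9: 1110011
generation 10: 1101111
generation 11: 1001111
generation 12: 0111111
generation 13: 0111110
generation 14: 1111101

14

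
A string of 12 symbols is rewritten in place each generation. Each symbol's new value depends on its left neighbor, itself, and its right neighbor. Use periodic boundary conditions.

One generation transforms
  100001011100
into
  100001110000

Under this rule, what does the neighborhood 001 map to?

0

At position 4 the neighborhood is 001; the next row has 0 there.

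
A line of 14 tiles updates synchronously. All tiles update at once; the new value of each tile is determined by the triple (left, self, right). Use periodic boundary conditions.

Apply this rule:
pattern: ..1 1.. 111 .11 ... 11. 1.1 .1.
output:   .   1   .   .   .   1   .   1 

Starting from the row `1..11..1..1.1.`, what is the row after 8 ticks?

11..11.11.1.1.
.11..1..1.1.1.
..11.11.1.1.11
1..1..1.1.1..1
11.11.1.1.11..
.1..1.1.1..11.
.11.1.1.11..11
..1.1.1..11..1

..1.1.1..11..1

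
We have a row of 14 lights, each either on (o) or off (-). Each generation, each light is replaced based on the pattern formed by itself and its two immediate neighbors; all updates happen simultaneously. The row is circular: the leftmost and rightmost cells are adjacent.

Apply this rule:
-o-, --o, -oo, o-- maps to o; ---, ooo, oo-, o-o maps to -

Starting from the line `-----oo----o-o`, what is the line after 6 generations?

generation 1: o---oo-o--oo-o
generation 2: -o-oo--oooo--o
generation 3: -o-o-ooo---ooo
generation 4: -o-o-o--o-oo--
generation 5: oo-o-oooo-o-o-
generation 6: o--o-o----o-o-

o--o-o----o-o-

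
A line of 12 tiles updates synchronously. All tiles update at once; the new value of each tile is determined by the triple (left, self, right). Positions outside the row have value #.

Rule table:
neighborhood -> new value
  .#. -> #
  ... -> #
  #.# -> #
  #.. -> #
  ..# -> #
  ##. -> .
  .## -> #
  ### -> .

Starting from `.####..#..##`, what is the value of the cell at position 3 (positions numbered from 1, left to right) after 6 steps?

step 1: ##...######.
step 2: ..####.....#
step 3: ###...######
step 4: ...####.....
step 5: ####...#####
step 6: ....####....
position 3 holds .

.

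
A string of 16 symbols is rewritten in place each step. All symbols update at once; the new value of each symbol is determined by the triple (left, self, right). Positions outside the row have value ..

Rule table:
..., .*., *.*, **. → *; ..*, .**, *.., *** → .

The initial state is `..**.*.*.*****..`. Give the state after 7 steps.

*..******....*.*
*.......*.**.***
*.*****.**.**..*
**....**.**.*..*
.*.**..**.***..*
.**.*...**..*..*
..***.*..*..*..*

..***.*..*..*..*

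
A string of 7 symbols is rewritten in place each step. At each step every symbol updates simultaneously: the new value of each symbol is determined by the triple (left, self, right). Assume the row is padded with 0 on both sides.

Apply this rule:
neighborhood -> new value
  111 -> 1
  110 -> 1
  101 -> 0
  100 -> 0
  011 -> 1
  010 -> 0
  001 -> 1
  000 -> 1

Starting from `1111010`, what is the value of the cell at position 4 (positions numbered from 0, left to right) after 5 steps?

1111000
1111011
1111011  (fixed point — unchanged through step 5)
position 4 holds 0

0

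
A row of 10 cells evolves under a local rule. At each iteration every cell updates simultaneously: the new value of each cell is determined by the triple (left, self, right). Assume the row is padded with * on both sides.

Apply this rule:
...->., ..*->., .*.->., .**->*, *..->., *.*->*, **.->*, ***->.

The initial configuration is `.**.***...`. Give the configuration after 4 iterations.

*****.*...
....**....
....**....  (fixed point — unchanged through iteration 4)

....**....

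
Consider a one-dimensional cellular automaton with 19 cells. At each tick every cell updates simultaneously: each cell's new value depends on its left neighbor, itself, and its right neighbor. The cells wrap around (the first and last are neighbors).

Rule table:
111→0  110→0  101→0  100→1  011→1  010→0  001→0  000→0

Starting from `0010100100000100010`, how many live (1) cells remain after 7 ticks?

0000010010000010001
1000001001000001000
0100000100100000100
0010000010010000010
0001000001001000001
1000100000100100000
0100010000010010000
count of 1: 4

4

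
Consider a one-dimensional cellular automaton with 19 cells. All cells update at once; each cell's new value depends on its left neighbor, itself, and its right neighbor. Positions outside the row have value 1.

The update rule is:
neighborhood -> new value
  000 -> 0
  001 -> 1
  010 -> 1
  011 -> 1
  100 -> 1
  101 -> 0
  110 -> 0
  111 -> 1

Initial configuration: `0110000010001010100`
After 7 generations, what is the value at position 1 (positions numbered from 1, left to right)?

0

generation 1: 0101000111011010111
generation 2: 0101101110010010111
generation 3: 0101001101111110111
generation 4: 0101111001111100111
generation 5: 0101110111111011111
generation 6: 0101100111110011111
generation 7: 0101011111101111111
position 1 holds 0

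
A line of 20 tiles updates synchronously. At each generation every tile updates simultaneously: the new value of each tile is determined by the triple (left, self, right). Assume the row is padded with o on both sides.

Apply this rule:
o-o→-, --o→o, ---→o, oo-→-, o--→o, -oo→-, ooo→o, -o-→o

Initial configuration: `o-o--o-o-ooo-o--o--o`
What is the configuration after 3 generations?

o----oo-oooo---oo-oo

--oooo-o--o--oooooo-
oo-oo--oooooo-oooo--
o----oo-oooo---oo-oo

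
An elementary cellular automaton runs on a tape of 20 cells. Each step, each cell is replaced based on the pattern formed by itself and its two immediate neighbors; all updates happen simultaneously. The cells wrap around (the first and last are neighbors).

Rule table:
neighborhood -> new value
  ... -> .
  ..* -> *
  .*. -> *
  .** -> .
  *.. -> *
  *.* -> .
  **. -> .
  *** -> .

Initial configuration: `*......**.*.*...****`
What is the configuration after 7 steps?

.*....*...*.**.*....
***..***.**....**...
...**......*..*..*.*
*.*..*....********.*
..*****..*..........
.*.....****.........
***...*....*........

***...*....*........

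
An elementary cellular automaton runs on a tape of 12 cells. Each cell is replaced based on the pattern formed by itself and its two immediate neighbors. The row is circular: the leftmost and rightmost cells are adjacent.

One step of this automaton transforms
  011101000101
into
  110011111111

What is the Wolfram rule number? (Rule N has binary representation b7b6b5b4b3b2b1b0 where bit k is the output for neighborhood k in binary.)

63

position 2: 111 → 0  (bit 7 = 0)
position 3: 110 → 0  (bit 6 = 0)
position 0: 101 → 1  (bit 5 = 1)
position 6: 100 → 1  (bit 4 = 1)
position 1: 011 → 1  (bit 3 = 1)
position 5: 010 → 1  (bit 2 = 1)
position 8: 001 → 1  (bit 1 = 1)
position 7: 000 → 1  (bit 0 = 1)
bits b7..b0 = 00111111 = 63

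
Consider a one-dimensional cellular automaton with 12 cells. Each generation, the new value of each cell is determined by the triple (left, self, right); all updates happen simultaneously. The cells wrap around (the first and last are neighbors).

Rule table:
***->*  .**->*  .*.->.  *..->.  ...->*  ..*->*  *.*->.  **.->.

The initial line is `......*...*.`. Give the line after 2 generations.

generation 1: ******..**..
generation 2: *****..**..*

*****..**..*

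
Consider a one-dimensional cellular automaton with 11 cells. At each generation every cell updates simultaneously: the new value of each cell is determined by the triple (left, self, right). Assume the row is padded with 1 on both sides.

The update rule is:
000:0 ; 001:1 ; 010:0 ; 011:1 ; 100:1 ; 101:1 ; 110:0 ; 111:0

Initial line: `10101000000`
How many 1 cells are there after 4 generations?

01010100001
10101010011
01010101110
10101011001
count of 1: 6

6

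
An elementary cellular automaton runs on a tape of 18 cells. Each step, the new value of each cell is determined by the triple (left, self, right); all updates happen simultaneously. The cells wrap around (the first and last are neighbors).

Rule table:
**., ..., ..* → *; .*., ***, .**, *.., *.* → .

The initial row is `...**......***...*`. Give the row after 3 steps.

.**.*.*****..*.**.
*.*.......*.*...*.
....******....**..

....******....**..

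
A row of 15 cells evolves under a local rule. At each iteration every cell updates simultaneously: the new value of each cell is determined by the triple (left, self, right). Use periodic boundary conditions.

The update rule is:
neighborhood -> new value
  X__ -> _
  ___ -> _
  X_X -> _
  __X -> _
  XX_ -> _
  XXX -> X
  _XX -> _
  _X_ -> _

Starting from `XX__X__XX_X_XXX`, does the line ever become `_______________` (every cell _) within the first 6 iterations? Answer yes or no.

yes

X____________XX
______________X
_______________
all cells are _ at iteration 3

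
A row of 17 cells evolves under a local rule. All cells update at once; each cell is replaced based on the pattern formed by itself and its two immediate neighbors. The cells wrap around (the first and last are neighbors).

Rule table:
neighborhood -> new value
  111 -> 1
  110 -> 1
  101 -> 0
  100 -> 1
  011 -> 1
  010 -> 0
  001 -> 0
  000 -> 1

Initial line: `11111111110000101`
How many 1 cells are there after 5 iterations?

16

iteration 1: 11111111111110001
iteration 2: 11111111111111101
iteration 3: 11111111111111101  (fixed point — unchanged through iteration 5)
count of 1: 16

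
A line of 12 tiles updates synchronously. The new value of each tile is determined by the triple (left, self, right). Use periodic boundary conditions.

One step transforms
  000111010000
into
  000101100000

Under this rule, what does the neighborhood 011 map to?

1

At position 3 the neighborhood is 011; the next row has 1 there.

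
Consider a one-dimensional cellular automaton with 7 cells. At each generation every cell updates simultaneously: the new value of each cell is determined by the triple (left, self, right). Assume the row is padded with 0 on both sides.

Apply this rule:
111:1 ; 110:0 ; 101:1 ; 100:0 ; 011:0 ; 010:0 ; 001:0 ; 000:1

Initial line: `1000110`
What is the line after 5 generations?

0011111

0010000
1000111
0010010
1000000
0011111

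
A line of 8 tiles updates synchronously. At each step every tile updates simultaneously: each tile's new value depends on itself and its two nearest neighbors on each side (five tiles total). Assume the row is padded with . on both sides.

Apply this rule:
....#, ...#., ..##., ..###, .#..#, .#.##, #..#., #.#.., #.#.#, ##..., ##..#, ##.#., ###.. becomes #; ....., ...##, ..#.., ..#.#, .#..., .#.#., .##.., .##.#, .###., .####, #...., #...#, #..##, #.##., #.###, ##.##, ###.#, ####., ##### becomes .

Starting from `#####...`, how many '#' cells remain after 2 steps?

#...##..
....#.#.
count of #: 2

2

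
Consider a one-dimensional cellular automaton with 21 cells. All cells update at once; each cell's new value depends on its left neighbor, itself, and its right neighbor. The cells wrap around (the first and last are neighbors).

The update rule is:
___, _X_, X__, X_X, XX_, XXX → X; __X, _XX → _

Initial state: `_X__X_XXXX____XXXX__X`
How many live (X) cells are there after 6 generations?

XXX_XX_XXXXXX__XXXX_X
XXXX_XX_XXXXXX__XXXX_
_XXXX_XX_XXXXXX__XXXX
X_XXXX_XX_XXXXXX__XXX
XX_XXXX_XX_XXXXXX__XX
XXX_XXXX_XX_XXXXXX__X
count of X: 16

16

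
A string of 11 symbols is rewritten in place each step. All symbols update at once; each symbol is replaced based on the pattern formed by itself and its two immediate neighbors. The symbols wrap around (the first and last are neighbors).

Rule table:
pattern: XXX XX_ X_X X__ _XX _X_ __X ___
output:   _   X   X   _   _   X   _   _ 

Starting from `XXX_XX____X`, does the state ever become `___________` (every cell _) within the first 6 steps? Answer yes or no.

no

__XX_X_____
___XXX_____
_____X_____
_____X_____  (fixed point — unchanged through step 6)
step 6 is _____X_____, still not uniform _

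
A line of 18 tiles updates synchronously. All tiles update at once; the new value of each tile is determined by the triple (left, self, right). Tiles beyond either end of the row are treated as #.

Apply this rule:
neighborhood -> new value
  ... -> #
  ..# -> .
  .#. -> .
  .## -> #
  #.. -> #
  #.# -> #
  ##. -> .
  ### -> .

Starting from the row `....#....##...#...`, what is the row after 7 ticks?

###..###.#.##..##.
...#.#..#.##.#.#.#
##..#.#..##.#.#.##
..#..#.#.#.#.#.##.
#..#..#.#.#.#.##.#
.#..#..#.#.#.##.##
#.#..#..#.#.##.##.

#.#..#..#.#.##.##.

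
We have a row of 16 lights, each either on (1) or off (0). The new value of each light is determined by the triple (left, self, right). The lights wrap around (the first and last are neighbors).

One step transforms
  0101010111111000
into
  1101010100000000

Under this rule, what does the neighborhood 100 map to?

0

At position 13 the neighborhood is 100; the next row has 0 there.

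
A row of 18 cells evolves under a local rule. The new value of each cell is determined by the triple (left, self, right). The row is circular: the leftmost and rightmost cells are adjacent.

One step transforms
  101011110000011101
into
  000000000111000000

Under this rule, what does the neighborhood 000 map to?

1

At position 9 the neighborhood is 000; the next row has 1 there.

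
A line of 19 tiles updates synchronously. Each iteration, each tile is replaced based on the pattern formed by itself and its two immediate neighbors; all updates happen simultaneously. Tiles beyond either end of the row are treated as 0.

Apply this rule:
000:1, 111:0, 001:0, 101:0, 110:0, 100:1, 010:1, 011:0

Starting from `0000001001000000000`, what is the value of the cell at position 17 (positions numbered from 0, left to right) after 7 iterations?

iteration 1: 1111101101111111111
iteration 2: 0000000000000000000
iteration 3: 1111111111111111111
iteration 4: 0000000000000000000  (repeats iteration 2; period 2)
iteration 7: 1111111111111111111
position 17 holds 1

1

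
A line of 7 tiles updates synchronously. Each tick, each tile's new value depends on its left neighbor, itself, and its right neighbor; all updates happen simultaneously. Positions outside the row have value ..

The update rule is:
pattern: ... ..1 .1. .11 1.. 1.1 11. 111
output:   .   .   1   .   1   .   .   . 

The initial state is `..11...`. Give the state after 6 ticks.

tick 1: ....1..
tick 2: ....11.
tick 3: ......1
tick 4: ......1  (fixed point — unchanged through tick 6)

......1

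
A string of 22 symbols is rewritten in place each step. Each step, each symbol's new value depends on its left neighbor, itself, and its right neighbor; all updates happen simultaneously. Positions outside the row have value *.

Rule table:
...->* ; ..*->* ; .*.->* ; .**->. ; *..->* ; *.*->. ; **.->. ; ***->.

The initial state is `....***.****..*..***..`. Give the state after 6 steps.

****........*****...**
....********.....***..
****........*****...**  (repeats step 1; period 2)
step 6: ....********.....***..

....********.....***..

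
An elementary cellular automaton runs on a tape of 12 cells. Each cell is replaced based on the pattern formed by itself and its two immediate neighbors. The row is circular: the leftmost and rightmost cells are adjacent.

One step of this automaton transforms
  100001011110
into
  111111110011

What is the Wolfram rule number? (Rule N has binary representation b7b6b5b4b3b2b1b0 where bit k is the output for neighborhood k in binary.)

position 8: 111 → 0  (bit 7 = 0)
position 10: 110 → 1  (bit 6 = 1)
position 6: 101 → 1  (bit 5 = 1)
position 1: 100 → 1  (bit 4 = 1)
position 7: 011 → 1  (bit 3 = 1)
position 0: 010 → 1  (bit 2 = 1)
position 4: 001 → 1  (bit 1 = 1)
position 2: 000 → 1  (bit 0 = 1)
bits b7..b0 = 01111111 = 127

127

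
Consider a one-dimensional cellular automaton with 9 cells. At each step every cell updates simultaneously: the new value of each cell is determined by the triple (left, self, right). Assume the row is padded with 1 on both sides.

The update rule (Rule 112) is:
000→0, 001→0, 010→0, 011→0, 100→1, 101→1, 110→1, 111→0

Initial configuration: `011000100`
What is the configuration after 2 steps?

110110001

step 1: 101100010
step 2: 110110001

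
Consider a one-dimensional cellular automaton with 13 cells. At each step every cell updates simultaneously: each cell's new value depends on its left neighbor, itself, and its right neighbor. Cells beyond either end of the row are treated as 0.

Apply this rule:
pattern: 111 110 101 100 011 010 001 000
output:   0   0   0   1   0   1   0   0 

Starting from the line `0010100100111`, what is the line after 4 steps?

0000100000010

0010110110000
0010000001000
0011000001100
0000100000010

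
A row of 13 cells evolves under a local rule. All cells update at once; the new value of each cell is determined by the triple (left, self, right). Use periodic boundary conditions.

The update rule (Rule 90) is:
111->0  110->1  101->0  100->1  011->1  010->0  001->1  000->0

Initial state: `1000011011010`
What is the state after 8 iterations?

0100111011000
1011101011100
0010100010111
1100010100101
0110100011001
0110010111110
1111100100011
0000111010110

0000111010110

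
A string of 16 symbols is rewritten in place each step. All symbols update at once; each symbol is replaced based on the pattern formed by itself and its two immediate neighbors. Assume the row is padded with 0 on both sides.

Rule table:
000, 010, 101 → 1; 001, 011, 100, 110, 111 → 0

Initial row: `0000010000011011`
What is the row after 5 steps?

1110000010101111

1111010111000100
0000111000010101
1110000011011111
0000111000100000
1110000010101111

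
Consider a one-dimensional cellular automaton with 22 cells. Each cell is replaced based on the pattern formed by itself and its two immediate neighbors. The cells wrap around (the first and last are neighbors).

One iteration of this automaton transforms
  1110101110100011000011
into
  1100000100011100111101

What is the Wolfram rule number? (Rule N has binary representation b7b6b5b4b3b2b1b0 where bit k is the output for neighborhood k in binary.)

147

position 0: 111 → 1  (bit 7 = 1)
position 2: 110 → 0  (bit 6 = 0)
position 3: 101 → 0  (bit 5 = 0)
position 11: 100 → 1  (bit 4 = 1)
position 6: 011 → 0  (bit 3 = 0)
position 4: 010 → 0  (bit 2 = 0)
position 13: 001 → 1  (bit 1 = 1)
position 12: 000 → 1  (bit 0 = 1)
bits b7..b0 = 10010011 = 147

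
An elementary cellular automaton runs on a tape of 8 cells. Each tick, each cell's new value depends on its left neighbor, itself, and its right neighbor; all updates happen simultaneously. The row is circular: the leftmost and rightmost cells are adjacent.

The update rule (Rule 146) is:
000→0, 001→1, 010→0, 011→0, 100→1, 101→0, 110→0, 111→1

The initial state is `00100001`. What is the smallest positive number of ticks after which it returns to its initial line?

tick 1: 11010010
tick 2: 00001100
tick 3: 00010010
tick 4: 00101101
tick 5: 11000000
tick 6: 00100001

6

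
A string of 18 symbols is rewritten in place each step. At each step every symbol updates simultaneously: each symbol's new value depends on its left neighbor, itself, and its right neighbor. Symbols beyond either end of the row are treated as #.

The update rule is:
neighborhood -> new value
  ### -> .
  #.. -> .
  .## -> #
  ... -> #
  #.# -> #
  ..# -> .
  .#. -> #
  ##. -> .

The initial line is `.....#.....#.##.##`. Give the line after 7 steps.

step 1: .###.#.###.###.##.
step 2: ##..####..##..##.#
step 3: ....#.....#...#.##
step 4: .##.#.###.#.#.###.
step 5: ##.####..######..#
step 6: ..##.....#.......#
step 7: ..#..###.#.#####.#

..#..###.#.#####.#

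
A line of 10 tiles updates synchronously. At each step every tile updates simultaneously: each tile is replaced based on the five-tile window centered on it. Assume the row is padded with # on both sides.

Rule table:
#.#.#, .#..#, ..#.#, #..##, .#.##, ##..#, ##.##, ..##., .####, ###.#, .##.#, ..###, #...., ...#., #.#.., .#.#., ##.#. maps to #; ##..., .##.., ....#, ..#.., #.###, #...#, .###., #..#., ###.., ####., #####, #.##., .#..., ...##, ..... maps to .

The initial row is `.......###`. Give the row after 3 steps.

.#.....##.
##.#...###
.###...##.

.###...##.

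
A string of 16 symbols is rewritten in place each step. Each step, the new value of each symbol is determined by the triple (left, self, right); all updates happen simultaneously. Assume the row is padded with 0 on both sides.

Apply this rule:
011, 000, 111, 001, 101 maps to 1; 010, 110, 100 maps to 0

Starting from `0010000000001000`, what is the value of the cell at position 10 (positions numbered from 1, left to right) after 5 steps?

0

step 1: 1100111111110011
step 2: 1001111111100110
step 3: 0011111111001100
step 4: 1111111110011001
step 5: 1111111100110010
position 10 holds 0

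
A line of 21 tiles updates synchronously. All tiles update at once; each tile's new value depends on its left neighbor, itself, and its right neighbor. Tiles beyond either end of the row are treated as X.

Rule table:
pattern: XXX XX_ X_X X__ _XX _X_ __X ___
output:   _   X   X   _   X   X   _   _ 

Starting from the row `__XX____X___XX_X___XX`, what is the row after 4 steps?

step 1: __XX____X___XXXX___X_
step 2: __XX____X___X__X___XX
step 3: __XX____X___X__X___X_
step 4: __XX____X___X__X___XX

__XX____X___X__X___XX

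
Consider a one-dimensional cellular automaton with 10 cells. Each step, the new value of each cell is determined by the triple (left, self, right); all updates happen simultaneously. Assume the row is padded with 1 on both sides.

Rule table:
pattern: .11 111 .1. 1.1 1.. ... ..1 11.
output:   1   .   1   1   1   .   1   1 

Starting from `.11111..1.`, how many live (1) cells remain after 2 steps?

11...11111
.11.11....
count of 1: 4

4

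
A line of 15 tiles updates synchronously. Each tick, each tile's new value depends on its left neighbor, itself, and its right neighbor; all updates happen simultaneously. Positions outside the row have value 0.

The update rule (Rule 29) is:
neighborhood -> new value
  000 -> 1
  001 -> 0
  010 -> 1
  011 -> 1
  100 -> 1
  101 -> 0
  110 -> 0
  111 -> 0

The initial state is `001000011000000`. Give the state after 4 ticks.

101000010100000

101111010111111
101000010100000
101111010111111  (repeats tick 1; period 2)
tick 4: 101000010100000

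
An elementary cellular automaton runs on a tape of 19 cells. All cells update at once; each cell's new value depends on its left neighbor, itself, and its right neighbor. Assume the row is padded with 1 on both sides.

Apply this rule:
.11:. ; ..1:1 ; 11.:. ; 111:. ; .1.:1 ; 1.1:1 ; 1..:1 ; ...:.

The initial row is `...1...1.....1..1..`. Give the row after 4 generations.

generation 1: 1.111.111...1111111
generation 2: .1...1...1.1.......
generation 3: 111.111.11111.....1
generation 4: ...1...1.....1...1.

...1...1.....1...1.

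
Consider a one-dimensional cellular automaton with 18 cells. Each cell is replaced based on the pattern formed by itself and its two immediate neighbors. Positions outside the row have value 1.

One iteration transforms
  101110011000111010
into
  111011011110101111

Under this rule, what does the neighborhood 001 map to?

At position 6 the neighborhood is 001; the next row has 0 there.

0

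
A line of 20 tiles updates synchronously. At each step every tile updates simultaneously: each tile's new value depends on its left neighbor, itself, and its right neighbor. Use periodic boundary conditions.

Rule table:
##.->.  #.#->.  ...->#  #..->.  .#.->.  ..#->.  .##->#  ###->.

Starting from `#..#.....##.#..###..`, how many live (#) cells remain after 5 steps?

7

.....###.#.....#....
####.#.....###...###
.......###.#...#.#..
######.#.....#.....#
.........###...###.#
count of #: 7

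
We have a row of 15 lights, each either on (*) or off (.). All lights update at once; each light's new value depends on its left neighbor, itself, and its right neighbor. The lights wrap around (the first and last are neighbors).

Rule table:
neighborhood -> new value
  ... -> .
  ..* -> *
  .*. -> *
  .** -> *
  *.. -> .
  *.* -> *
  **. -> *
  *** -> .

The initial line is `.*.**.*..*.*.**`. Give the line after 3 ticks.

*******.*******
......***......
.....**.*......

.....**.*......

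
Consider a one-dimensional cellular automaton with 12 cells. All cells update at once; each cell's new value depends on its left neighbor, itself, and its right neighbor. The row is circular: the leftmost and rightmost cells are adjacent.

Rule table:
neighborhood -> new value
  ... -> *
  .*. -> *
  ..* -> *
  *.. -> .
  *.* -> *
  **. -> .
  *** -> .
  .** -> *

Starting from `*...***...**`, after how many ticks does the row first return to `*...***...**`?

..***...***.
***...***...
*...***...**

3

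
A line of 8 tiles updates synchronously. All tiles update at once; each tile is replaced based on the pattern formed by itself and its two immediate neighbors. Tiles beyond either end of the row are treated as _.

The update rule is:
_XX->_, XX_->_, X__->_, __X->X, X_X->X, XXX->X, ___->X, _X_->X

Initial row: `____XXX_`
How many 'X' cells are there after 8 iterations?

5

XXXX_X__
_XX_XX_X
X__X__XX
X_XX_X__
XX__XX_X
___X__XX
XXXX_X__  (repeats iteration 1; period 6)
iteration 8: _XX_XX_X
count of X: 5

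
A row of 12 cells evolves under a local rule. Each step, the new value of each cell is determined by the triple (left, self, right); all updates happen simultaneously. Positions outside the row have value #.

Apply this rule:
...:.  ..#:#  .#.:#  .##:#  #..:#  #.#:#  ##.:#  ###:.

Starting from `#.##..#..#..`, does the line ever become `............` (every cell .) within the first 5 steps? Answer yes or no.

step 1: ############
step 2: ............
all cells are . at step 2

yes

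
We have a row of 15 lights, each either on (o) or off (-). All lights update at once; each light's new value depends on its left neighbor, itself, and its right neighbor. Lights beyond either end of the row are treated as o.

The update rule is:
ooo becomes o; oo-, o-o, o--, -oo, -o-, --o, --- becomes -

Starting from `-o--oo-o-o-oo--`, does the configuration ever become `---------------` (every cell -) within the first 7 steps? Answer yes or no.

---------------
all cells are - at step 1

yes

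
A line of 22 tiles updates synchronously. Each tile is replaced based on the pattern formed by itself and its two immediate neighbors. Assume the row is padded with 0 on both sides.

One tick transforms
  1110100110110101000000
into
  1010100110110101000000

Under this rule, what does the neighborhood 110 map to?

At position 2 the neighborhood is 110; the next row has 1 there.

1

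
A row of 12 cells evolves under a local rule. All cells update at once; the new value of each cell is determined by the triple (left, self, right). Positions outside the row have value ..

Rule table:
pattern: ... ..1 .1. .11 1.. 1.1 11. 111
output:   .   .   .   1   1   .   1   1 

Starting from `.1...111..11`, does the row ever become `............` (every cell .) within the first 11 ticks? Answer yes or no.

no

tick 1: ..1..1111.11
tick 2: ...1.1111.11
tick 3: .....1111.11
tick 4: .....1111.11  (fixed point — unchanged through tick 11)
tick 11 is .....1111.11, still not uniform .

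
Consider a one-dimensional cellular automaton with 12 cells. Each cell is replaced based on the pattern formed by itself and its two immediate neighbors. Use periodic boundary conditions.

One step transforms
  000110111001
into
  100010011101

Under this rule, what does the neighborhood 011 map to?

At position 3 the neighborhood is 011; the next row has 0 there.

0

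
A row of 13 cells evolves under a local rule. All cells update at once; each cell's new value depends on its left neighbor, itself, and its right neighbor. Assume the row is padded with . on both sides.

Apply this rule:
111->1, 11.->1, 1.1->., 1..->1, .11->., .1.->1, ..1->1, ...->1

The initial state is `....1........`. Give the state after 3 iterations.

1.11111111111

1111111111111
.111111111111
1.11111111111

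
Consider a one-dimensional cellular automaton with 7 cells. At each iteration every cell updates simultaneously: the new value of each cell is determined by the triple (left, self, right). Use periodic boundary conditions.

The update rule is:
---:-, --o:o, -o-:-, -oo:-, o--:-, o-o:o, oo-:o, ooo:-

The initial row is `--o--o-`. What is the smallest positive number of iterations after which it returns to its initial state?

iteration 1: -o--o--
iteration 2: o--o---
iteration 3: --o---o
iteration 4: -o---o-
iteration 5: o---o--
iteration 6: ---o--o
iteration 7: --o--o-

7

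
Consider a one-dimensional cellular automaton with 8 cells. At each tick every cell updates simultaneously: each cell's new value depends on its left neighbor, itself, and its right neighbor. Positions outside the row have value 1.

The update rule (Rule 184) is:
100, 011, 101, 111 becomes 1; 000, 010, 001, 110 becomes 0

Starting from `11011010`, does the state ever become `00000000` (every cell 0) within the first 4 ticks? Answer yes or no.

no

10110101
01101011
11010111
10101111
tick 4 is 10101111, still not uniform 0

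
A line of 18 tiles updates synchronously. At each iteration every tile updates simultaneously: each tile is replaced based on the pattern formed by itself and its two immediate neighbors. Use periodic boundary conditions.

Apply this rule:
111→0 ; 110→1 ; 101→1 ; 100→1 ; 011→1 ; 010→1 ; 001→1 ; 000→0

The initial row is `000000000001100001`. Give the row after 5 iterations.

011110111100110011

100000000011110011
110000000110011110
111000001111110011
001100011000011110
011110111100110011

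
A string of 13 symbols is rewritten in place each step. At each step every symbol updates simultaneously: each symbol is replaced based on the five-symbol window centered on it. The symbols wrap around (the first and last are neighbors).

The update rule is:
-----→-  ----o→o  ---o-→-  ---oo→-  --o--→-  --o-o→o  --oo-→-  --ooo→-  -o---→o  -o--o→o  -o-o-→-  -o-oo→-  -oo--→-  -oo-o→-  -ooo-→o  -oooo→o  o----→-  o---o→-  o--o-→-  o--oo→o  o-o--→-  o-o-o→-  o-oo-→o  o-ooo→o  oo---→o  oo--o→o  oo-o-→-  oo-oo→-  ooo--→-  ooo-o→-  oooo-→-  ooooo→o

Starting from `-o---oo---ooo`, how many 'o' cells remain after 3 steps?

--o----o---o-
---o-o--o---o
o--o--o--o---
count of o: 4

4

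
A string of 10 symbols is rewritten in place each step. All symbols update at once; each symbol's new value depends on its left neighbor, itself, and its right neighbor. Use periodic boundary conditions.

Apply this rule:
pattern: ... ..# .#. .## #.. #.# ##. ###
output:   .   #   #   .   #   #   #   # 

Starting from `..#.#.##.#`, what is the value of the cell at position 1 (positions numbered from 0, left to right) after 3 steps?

#

######.###
#######.##
########.#
position 1 holds #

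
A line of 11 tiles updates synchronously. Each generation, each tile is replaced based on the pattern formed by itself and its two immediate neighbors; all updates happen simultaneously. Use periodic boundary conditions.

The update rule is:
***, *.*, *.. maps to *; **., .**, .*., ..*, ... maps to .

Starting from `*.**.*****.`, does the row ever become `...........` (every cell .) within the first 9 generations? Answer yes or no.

no

.*..*.***.*
*.*..*.*.*.
.*.*..*.*.*
*.*.*..*.*.
.*.*.*..*.*
*.*.*.*..*.
.*.*.*.*..*
*.*.*.*.*..
.*.*.*.*.*.
generation 9 is .*.*.*.*.*., still not uniform .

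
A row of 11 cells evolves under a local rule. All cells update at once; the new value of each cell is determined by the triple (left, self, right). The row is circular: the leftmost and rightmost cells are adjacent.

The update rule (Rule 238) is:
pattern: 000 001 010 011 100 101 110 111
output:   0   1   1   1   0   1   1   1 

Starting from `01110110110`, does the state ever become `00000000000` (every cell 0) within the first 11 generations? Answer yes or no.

generation 1: 11111111110
generation 2: 11111111111
generation 3: 11111111111  (fixed point — unchanged through generation 11)
generation 11 is 11111111111, still not uniform 0

no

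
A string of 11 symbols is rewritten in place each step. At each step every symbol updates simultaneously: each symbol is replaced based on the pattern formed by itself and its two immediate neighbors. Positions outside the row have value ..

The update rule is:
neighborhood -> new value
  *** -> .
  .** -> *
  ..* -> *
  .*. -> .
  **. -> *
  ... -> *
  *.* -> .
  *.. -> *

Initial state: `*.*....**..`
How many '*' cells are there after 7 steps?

...********
****......*
*..*******.
.***.....**
**.********
**.*......*
**..******.
count of *: 8

8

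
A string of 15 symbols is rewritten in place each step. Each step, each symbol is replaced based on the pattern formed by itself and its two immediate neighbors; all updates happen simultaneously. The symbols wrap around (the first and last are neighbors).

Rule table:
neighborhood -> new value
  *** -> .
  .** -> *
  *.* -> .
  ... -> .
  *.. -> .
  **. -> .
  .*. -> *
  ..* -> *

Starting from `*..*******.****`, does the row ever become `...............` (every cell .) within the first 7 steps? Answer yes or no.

no

step 1: ..**.......*...
step 2: .**.......**...
step 3: **.......**....
step 4: *.......**....*
step 5: .......**....**
step 6: ......**....**.
step 7: .....**....**..
step 7 is .....**....**.., still not uniform .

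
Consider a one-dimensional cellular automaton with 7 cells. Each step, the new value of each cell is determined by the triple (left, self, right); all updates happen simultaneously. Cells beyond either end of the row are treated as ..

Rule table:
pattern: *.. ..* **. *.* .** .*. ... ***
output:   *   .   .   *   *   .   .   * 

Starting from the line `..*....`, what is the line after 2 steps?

...*...
....*..

....*..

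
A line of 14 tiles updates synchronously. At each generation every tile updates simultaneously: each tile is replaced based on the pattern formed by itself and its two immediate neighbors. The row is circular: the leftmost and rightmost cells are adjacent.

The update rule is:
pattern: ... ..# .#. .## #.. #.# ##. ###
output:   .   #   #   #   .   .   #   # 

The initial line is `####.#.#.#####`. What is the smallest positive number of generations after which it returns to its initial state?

1

####.#.#.#####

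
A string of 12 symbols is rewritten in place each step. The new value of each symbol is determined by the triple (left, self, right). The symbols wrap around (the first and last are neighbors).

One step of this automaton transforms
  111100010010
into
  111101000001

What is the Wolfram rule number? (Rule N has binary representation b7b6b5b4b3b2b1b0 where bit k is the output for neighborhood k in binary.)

position 1: 111 → 1  (bit 7 = 1)
position 3: 110 → 1  (bit 6 = 1)
position 11: 101 → 1  (bit 5 = 1)
position 4: 100 → 0  (bit 4 = 0)
position 0: 011 → 1  (bit 3 = 1)
position 7: 010 → 0  (bit 2 = 0)
position 6: 001 → 0  (bit 1 = 0)
position 5: 000 → 1  (bit 0 = 1)
bits b7..b0 = 11101001 = 233

233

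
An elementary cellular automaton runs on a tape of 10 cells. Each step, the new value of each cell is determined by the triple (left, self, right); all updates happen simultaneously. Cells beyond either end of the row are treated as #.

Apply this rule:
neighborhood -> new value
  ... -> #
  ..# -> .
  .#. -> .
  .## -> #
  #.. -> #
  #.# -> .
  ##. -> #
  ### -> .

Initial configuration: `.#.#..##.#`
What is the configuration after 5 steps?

#.....##.#

....#.##.#
###...##.#
..###.##.#
#.#.#.##.#
#.....##.#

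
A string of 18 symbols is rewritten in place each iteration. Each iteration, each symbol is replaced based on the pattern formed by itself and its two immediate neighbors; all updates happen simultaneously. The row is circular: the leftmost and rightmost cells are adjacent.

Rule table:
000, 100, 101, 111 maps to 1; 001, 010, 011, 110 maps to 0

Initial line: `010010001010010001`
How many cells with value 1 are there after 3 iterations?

8

101001100101001100
010100010010100010
001011001001011001
count of 1: 8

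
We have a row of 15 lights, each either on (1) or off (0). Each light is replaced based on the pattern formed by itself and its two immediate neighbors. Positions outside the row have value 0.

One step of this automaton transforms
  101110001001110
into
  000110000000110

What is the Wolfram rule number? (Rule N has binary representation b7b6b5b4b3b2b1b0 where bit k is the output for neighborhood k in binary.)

position 3: 111 → 1  (bit 7 = 1)
position 4: 110 → 1  (bit 6 = 1)
position 1: 101 → 0  (bit 5 = 0)
position 5: 100 → 0  (bit 4 = 0)
position 2: 011 → 0  (bit 3 = 0)
position 0: 010 → 0  (bit 2 = 0)
position 7: 001 → 0  (bit 1 = 0)
position 6: 000 → 0  (bit 0 = 0)
bits b7..b0 = 11000000 = 192

192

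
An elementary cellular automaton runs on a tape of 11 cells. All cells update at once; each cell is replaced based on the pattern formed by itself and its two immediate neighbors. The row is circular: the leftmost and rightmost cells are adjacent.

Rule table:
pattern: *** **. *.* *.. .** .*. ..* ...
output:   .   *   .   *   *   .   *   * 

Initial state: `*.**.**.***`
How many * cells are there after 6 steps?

5

*.**.**.*..
..**.**..**
****.******
...*.*.....
***...*****
..*****....
count of *: 5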